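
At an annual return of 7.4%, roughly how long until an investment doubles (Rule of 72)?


Formula: Years ≈ 72 / r
Substituting: Years ≈ 72 / 7.4
Years ≈ 9.7

9.7 years


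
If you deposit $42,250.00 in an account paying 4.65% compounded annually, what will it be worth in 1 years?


Formula: FV = P * (1 + r)^n
Substituting: FV = $42,250.00 * (1 + 0.0465)^1
Growth factor: (1.0465)^1 = 1.0465
FV = $42,250.00 * 1.0465 = $44,214.63

$44,214.63


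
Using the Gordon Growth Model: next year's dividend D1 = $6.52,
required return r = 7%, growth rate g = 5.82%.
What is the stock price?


Formula: P = D1 / (r - g)
Spread: r - g = 0.07 - 0.0582 = 0.0118
Substituting: P = $6.52 / 0.0118
P = $552.54

$552.54


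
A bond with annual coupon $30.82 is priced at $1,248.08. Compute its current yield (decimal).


Formula: Current yield = annual coupon / price
Substituting: CY = $30.82 / $1,248.08
CY = 0.024694

0.024694


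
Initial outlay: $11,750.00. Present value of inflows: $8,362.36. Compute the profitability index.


Formula: PI = PV(cash flows) / initial investment
Substituting: PI = $8,362.36 / $11,750.00
PI = 0.7117

0.7117


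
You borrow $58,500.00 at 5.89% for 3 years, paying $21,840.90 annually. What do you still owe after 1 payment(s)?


Formula: Balance = PV*(1+r)^k - PMT*((1+r)^k - 1)/r
Growth: (1 + 0.0589)^1 = 1.0589
Accumulated factor: ((1+r)^k - 1)/r = 1.0
Balance = $58,500.00 * 1.0589 - $21,840.90 * 1.0
Balance = $40,104.75

$40,104.75


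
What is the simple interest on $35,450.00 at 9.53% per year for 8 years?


Formula: I = P * r * t
Substituting: I = $35,450.00 * 0.0953 * 8
Step: I = $35,450.00 * 0.7624
I = $27,027.08

$27,027.08


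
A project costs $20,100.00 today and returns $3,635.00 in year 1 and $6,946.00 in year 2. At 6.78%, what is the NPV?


Formula: NPV = C0 + C1/(1+r) + C2/(1+r)^2
Discount C1: $3,635.00 / (1 + 0.0678) = $3,404.20
Discount C2: $6,946.00 / (1 + 0.0678)^2 = $6,091.93
NPV = -$20,100.00 + $3,404.20 + $6,091.93 = -$10,603.87

-$10,603.87


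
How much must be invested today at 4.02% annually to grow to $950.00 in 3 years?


Formula: PV = FV / (1 + r)^n
Substituting: PV = $950.00 / (1 + 0.0402)^3
Discount factor: (1.0402)^3 = 1.125513
PV = $950.00 / 1.125513 = $844.06

$844.06


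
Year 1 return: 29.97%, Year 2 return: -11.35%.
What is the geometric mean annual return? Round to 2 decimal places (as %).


Formula: Geometric mean = ((1+r1)*(1+r2))^(1/2) - 1
Product: (1 + 0.2997) * (1 + -0.1135) = 1.2997 * 0.8865 = 1.152184
Square root: 1.152184^0.5 = 1.073398
Geometric mean = 1.073398 - 1 = 0.073398
As percentage: 7.34%

7.34%


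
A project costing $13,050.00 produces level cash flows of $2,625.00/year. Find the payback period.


Formula: Payback = investment / annual cash flow
Substituting: Payback = $13,050.00 / $2,625.00
Payback = 4.9714 years

4.9714 years


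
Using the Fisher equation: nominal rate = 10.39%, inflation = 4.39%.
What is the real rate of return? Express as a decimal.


Formula: (1 + r_real) = (1 + r_nom) / (1 + inflation)
Substituting: (1 + r_real) = 1.1039 / 1.0439
(1 + r_real) = 1.057477
r_real = 1.057477 - 1 = 0.057477

0.057477


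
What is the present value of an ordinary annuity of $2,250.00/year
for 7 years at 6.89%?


Formula: PV = PMT * (1 - (1+r)^(-n)) / r
Discount factor: (1 + 0.0689)^(-7) = 0.62725
Bracket: 1 - 0.62725 = 0.37275
PV = $2,250.00 * 0.37275 / 0.0689 = $12,172.54

$12,172.54


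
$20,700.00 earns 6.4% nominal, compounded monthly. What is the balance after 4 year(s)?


Formula: FV = P * (1 + r/m)^(m*t)
Period rate: r/m = 0.064 / 12 = 0.005333
Total periods: m*t = 12 * 4 = 48
Growth factor: (1 + 0.005333)^48 = 1.290874
FV = $20,700.00 * 1.290874 = $26,721.10

$26,721.10


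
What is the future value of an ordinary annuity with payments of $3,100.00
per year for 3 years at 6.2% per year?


Formula: FV = PMT * ((1+r)^n - 1) / r
Growth factor: (1 + 0.062)^3 = 1.19777
Numerator: 1.19777 - 1 = 0.19777
FV = $3,100.00 * 0.19777 / 0.062 = $9,888.52

$9,888.52


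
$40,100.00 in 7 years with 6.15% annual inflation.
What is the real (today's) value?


Formula: Real value = nominal / (1 + inflation)^years
Price level: (1 + 0.0615)^7 = 1.518588
Real value = $40,100.00 / 1.518588 = $26,406.11

$26,406.11


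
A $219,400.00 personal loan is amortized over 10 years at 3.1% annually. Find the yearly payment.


Formula: PMT = PV * r / (1 - (1+r)^(-n))
Denominator: 1 - (1 + 0.031)^(-10) = 0.263092
Numerator: $219,400.00 * 0.031 = 6801.4
PMT = 6801.4 / 0.263092 = $25,851.81

$25,851.81


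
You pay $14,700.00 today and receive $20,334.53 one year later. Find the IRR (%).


Formula: IRR = C1/C0 - 1
Substituting: IRR = $20,334.53 / $14,700.00 - 1
Ratio: 1.383301 - 1 = 0.383301
IRR = 38.3301%

38.3301%


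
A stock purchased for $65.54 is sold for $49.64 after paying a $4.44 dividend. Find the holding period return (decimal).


Formula: HPR = (P1 - P0 + D) / P0
Gain: $49.64 - $65.54 + $4.44 = -$11.46
HPR = -$11.46 / $65.54 = -0.1749

-0.1749


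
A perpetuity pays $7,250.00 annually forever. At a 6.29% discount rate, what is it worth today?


Formula: PV = C / r
Substituting: PV = $7,250.00 / 0.0629
PV = $115,262.32

$115,262.32


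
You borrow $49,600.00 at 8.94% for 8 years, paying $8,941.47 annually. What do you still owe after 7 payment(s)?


Formula: Balance = PV*(1+r)^k - PMT*((1+r)^k - 1)/r
Growth: (1 + 0.0894)^7 = 1.821007
Accumulated factor: ((1+r)^k - 1)/r = 9.183523
Balance = $49,600.00 * 1.821007 - $8,941.47 * 9.183523
Balance = $8,207.75

$8,207.75


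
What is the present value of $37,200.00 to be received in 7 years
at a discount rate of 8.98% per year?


Formula: PV = FV / (1 + r)^n
Substituting: PV = $37,200.00 / (1 + 0.0898)^7
Discount factor: (1.0898)^7 = 1.825692
PV = $37,200.00 / 1.825692 = $20,375.83

$20,375.83


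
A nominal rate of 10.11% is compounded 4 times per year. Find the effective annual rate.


Formula: EAR = (1 + r/m)^m - 1
Period rate: r/m = 0.1011 / 4 = 0.025275
Compounding: (1 + 0.025275)^4 = 1.104998
EAR = 1.104998 - 1 = 0.104998

0.104998


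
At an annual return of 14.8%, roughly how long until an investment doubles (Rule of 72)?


Formula: Years ≈ 72 / r
Substituting: Years ≈ 72 / 14.8
Years ≈ 4.9

4.9 years


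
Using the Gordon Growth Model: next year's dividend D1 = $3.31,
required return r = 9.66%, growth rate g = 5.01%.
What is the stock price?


Formula: P = D1 / (r - g)
Spread: r - g = 0.0966 - 0.0501 = 0.0465
Substituting: P = $3.31 / 0.0465
P = $71.18

$71.18


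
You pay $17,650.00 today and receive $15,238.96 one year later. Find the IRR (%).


Formula: IRR = C1/C0 - 1
Substituting: IRR = $15,238.96 / $17,650.00 - 1
Ratio: 0.863397 - 1 = -0.136603
IRR = -13.6603%

-13.6603%


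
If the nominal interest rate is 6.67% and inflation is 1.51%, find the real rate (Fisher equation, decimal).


Formula: (1 + r_real) = (1 + r_nom) / (1 + inflation)
Substituting: (1 + r_real) = 1.0667 / 1.0151
(1 + r_real) = 1.050832
r_real = 1.050832 - 1 = 0.050832

0.050832


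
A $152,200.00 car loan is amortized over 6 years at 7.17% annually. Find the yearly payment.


Formula: PMT = PV * r / (1 - (1+r)^(-n))
Denominator: 1 - (1 + 0.0717)^(-6) = 0.339975
Numerator: $152,200.00 * 0.0717 = 10912.74
PMT = 10912.74 / 0.339975 = $32,098.69

$32,098.69


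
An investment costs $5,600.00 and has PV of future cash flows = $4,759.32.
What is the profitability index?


Formula: PI = PV(cash flows) / initial investment
Substituting: PI = $4,759.32 / $5,600.00
PI = 0.8499

0.8499


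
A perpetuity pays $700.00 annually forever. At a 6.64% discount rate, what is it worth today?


Formula: PV = C / r
Substituting: PV = $700.00 / 0.0664
PV = $10,542.17

$10,542.17


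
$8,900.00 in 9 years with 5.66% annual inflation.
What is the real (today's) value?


Formula: Real value = nominal / (1 + inflation)^years
Price level: (1 + 0.0566)^9 = 1.641328
Real value = $8,900.00 / 1.641328 = $5,422.44

$5,422.44


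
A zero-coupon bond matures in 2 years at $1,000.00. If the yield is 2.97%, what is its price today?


Formula: Price = FV / (1 + r)^n
Substituting: Price = $1,000.00 / (1 + 0.0297)^2
Discount factor: (1.0297)^2 = 1.060282
Price = $1,000.00 / 1.060282 = $943.15

$943.15


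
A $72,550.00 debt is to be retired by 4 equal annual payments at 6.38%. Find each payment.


Formula: PMT = PV * r / (1 - (1+r)^(-n))
Denominator: 1 - (1 + 0.0638)^(-4) = 0.219164
Numerator: $72,550.00 * 0.0638 = 4628.69
PMT = 4628.69 / 0.219164 = $21,119.79

$21,119.79


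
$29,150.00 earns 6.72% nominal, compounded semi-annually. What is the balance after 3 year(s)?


Formula: FV = P * (1 + r/m)^(m*t)
Period rate: r/m = 0.0672 / 2 = 0.0336
Total periods: m*t = 2 * 3 = 6
Growth factor: (1 + 0.0336)^6 = 1.219312
FV = $29,150.00 * 1.219312 = $35,542.96

$35,542.96


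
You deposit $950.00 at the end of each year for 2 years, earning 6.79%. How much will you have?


Formula: FV = PMT * ((1+r)^n - 1) / r
Growth factor: (1 + 0.0679)^2 = 1.14041
Numerator: 1.14041 - 1 = 0.14041
FV = $950.00 * 0.14041 / 0.0679 = $1,964.51

$1,964.51


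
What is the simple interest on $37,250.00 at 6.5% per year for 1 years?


Formula: I = P * r * t
Substituting: I = $37,250.00 * 0.065 * 1
Step: I = $37,250.00 * 0.065
I = $2,421.25

$2,421.25


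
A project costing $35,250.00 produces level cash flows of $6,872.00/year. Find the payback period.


Formula: Payback = investment / annual cash flow
Substituting: Payback = $35,250.00 / $6,872.00
Payback = 5.1295 years

5.1295 years


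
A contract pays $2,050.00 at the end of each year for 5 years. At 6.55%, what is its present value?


Formula: PV = PMT * (1 - (1+r)^(-n)) / r
Discount factor: (1 + 0.0655)^(-5) = 0.72817
Bracket: 1 - 0.72817 = 0.27183
PV = $2,050.00 * 0.27183 / 0.0655 = $8,507.66

$8,507.66


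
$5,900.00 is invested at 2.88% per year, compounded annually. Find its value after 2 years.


Formula: FV = P * (1 + r)^n
Substituting: FV = $5,900.00 * (1 + 0.0288)^2
Growth factor: (1.0288)^2 = 1.058429
FV = $5,900.00 * 1.058429 = $6,244.73

$6,244.73


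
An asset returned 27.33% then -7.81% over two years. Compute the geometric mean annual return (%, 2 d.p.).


Formula: Geometric mean = ((1+r1)*(1+r2))^(1/2) - 1
Product: (1 + 0.2733) * (1 + -0.0781) = 1.2733 * 0.9219 = 1.173855
Square root: 1.173855^0.5 = 1.083446
Geometric mean = 1.083446 - 1 = 0.083446
As percentage: 8.34%

8.34%


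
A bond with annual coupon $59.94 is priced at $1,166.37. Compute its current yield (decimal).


Formula: Current yield = annual coupon / price
Substituting: CY = $59.94 / $1,166.37
CY = 0.05139

0.05139


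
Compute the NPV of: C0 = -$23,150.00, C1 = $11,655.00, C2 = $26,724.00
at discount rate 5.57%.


Formula: NPV = C0 + C1/(1+r) + C2/(1+r)^2
Discount C1: $11,655.00 / (1 + 0.0557) = $11,040.07
Discount C2: $26,724.00 / (1 + 0.0557)^2 = $23,978.41
NPV = -$23,150.00 + $11,040.07 + $23,978.41 = $11,868.48

$11,868.48


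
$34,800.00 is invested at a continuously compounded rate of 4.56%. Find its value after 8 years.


Formula: FV = P * e^(r*t)
Exponent: r*t = 0.0456 * 8 = 0.3648
e^(0.3648) = 1.440226
FV = $34,800.00 * 1.440226 = $50,119.86

$50,119.86


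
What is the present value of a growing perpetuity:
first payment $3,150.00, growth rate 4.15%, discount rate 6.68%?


Formula: PV = C / (r - g)
Spread: r - g = 0.0668 - 0.0415 = 0.0253
Substituting: PV = $3,150.00 / 0.0253
PV = $124,505.93

$124,505.93


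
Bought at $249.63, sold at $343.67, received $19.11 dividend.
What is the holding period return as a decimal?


Formula: HPR = (P1 - P0 + D) / P0
Gain: $343.67 - $249.63 + $19.11 = $113.15
HPR = $113.15 / $249.63 = 0.4533

0.4533


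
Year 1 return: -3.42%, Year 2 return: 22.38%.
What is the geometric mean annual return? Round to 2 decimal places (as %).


Formula: Geometric mean = ((1+r1)*(1+r2))^(1/2) - 1
Product: (1 + -0.0342) * (1 + 0.2238) = 0.9658 * 1.2238 = 1.181946
Square root: 1.181946^0.5 = 1.087173
Geometric mean = 1.087173 - 1 = 0.087173
As percentage: 8.72%

8.72%


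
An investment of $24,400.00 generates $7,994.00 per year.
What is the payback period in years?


Formula: Payback = investment / annual cash flow
Substituting: Payback = $24,400.00 / $7,994.00
Payback = 3.0523 years

3.0523 years


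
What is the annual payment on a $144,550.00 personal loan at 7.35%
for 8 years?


Formula: PMT = PV * r / (1 - (1+r)^(-n))
Denominator: 1 - (1 + 0.0735)^(-8) = 0.432999
Numerator: $144,550.00 * 0.0735 = 10624.425
PMT = 10624.425 / 0.432999 = $24,536.82

$24,536.82


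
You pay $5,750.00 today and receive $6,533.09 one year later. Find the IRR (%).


Formula: IRR = C1/C0 - 1
Substituting: IRR = $6,533.09 / $5,750.00 - 1
Ratio: 1.13619 - 1 = 0.13619
IRR = 13.619%

13.619%


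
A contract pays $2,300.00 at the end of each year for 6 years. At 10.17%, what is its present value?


Formula: PV = PMT * (1 - (1+r)^(-n)) / r
Discount factor: (1 + 0.1017)^(-6) = 0.559268
Bracket: 1 - 0.559268 = 0.440732
PV = $2,300.00 * 0.440732 / 0.1017 = $9,967.39

$9,967.39


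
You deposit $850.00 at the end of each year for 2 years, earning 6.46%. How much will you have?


Formula: FV = PMT * ((1+r)^n - 1) / r
Growth factor: (1 + 0.0646)^2 = 1.133373
Numerator: 1.133373 - 1 = 0.133373
FV = $850.00 * 0.133373 / 0.0646 = $1,754.91

$1,754.91


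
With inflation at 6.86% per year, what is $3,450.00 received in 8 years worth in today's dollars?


Formula: Real value = nominal / (1 + inflation)^years
Price level: (1 + 0.0686)^8 = 1.700284
Real value = $3,450.00 / 1.700284 = $2,029.07

$2,029.07


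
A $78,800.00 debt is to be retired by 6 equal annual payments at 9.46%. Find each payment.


Formula: PMT = PV * r / (1 - (1+r)^(-n))
Denominator: 1 - (1 + 0.0946)^(-6) = 0.41861
Numerator: $78,800.00 * 0.0946 = 7454.48
PMT = 7454.48 / 0.41861 = $17,807.68

$17,807.68


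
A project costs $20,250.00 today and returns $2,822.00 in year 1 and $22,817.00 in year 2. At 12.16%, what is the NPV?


Formula: NPV = C0 + C1/(1+r) + C2/(1+r)^2
Discount C1: $2,822.00 / (1 + 0.1216) = $2,516.05
Discount C2: $22,817.00 / (1 + 0.1216)^2 = $18,137.71
NPV = -$20,250.00 + $2,516.05 + $18,137.71 = $403.76

$403.76


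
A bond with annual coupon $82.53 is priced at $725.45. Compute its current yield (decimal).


Formula: Current yield = annual coupon / price
Substituting: CY = $82.53 / $725.45
CY = 0.113764

0.113764


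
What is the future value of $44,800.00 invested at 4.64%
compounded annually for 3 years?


Formula: FV = P * (1 + r)^n
Substituting: FV = $44,800.00 * (1 + 0.0464)^3
Growth factor: (1.0464)^3 = 1.145759
FV = $44,800.00 * 1.145759 = $51,329.99

$51,329.99


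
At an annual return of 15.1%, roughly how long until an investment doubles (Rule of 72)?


Formula: Years ≈ 72 / r
Substituting: Years ≈ 72 / 15.1
Years ≈ 4.8

4.8 years


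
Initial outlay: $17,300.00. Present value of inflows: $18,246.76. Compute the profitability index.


Formula: PI = PV(cash flows) / initial investment
Substituting: PI = $18,246.76 / $17,300.00
PI = 1.0547

1.0547


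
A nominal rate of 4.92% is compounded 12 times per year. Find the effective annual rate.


Formula: EAR = (1 + r/m)^m - 1
Period rate: r/m = 0.0492 / 12 = 0.0041
Compounding: (1 + 0.0041)^12 = 1.050325
EAR = 1.050325 - 1 = 0.050325

0.050325


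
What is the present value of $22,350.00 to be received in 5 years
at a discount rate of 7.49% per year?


Formula: PV = FV / (1 + r)^n
Substituting: PV = $22,350.00 / (1 + 0.0749)^5
Discount factor: (1.0749)^5 = 1.434962
PV = $22,350.00 / 1.434962 = $15,575.33

$15,575.33


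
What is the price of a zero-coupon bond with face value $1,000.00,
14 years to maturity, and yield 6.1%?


Formula: Price = FV / (1 + r)^n
Substituting: Price = $1,000.00 / (1 + 0.061)^14
Discount factor: (1.061)^14 = 2.290949
Price = $1,000.00 / 2.290949 = $436.50

$436.50


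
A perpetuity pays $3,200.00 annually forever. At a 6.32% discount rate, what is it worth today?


Formula: PV = C / r
Substituting: PV = $3,200.00 / 0.0632
PV = $50,632.91

$50,632.91


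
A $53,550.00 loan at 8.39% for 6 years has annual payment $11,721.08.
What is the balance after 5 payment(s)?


Formula: Balance = PV*(1+r)^k - PMT*((1+r)^k - 1)/r
Growth: (1 + 0.0839)^5 = 1.49605
Accumulated factor: ((1+r)^k - 1)/r = 5.912395
Balance = $53,550.00 * 1.49605 - $11,721.08 * 5.912395
Balance = $10,813.82

$10,813.82


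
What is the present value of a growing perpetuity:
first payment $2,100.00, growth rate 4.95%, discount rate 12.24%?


Formula: PV = C / (r - g)
Spread: r - g = 0.1224 - 0.0495 = 0.0729
Substituting: PV = $2,100.00 / 0.0729
PV = $28,806.58

$28,806.58


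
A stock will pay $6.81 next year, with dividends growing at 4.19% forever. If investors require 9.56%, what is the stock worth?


Formula: P = D1 / (r - g)
Spread: r - g = 0.0956 - 0.0419 = 0.0537
Substituting: P = $6.81 / 0.0537
P = $126.82

$126.82


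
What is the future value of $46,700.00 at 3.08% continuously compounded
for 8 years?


Formula: FV = P * e^(r*t)
Exponent: r*t = 0.0308 * 8 = 0.2464
e^(0.2464) = 1.279411
FV = $46,700.00 * 1.279411 = $59,748.50

$59,748.50


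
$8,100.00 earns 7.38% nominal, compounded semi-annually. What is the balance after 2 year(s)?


Formula: FV = P * (1 + r/m)^(m*t)
Period rate: r/m = 0.0738 / 2 = 0.0369
Total periods: m*t = 2 * 2 = 4
Growth factor: (1 + 0.0369)^4 = 1.155972
FV = $8,100.00 * 1.155972 = $9,363.38

$9,363.38


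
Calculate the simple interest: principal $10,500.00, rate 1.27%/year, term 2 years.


Formula: I = P * r * t
Substituting: I = $10,500.00 * 0.0127 * 2
Step: I = $10,500.00 * 0.0254
I = $266.70

$266.70


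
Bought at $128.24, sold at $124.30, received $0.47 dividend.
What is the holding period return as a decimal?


Formula: HPR = (P1 - P0 + D) / P0
Gain: $124.30 - $128.24 + $0.47 = -$3.47
HPR = -$3.47 / $128.24 = -0.0271

-0.0271


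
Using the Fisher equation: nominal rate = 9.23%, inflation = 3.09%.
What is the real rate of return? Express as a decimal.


Formula: (1 + r_real) = (1 + r_nom) / (1 + inflation)
Substituting: (1 + r_real) = 1.0923 / 1.0309
(1 + r_real) = 1.05956
r_real = 1.05956 - 1 = 0.05956

0.05956


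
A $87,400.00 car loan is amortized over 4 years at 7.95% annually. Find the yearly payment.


Formula: PMT = PV * r / (1 - (1+r)^(-n))
Denominator: 1 - (1 + 0.0795)^(-4) = 0.263607
Numerator: $87,400.00 * 0.0795 = 6948.3
PMT = 6948.3 / 0.263607 = $26,358.52

$26,358.52


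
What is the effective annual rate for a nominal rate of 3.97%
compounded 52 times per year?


Formula: EAR = (1 + r/m)^m - 1
Period rate: r/m = 0.0397 / 52 = 0.000763
Compounding: (1 + 0.000763)^52 = 1.040483
EAR = 1.040483 - 1 = 0.040483

0.040483


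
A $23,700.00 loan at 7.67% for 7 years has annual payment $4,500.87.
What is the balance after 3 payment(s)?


Formula: Balance = PV*(1+r)^k - PMT*((1+r)^k - 1)/r
Growth: (1 + 0.0767)^3 = 1.2482
Accumulated factor: ((1+r)^k - 1)/r = 3.235983
Balance = $23,700.00 * 1.2482 - $4,500.87 * 3.235983
Balance = $15,017.60

$15,017.60


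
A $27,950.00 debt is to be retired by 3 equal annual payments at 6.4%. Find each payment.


Formula: PMT = PV * r / (1 - (1+r)^(-n))
Denominator: 1 - (1 + 0.064)^(-3) = 0.169815
Numerator: $27,950.00 * 0.064 = 1788.8
PMT = 1788.8 / 0.169815 = $10,533.84

$10,533.84


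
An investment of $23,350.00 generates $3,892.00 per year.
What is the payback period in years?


Formula: Payback = investment / annual cash flow
Substituting: Payback = $23,350.00 / $3,892.00
Payback = 5.9995 years

5.9995 years


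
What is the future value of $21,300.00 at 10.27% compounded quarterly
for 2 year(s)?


Formula: FV = P * (1 + r/m)^(m*t)
Period rate: r/m = 0.1027 / 4 = 0.025675
Total periods: m*t = 4 * 2 = 8
Growth factor: (1 + 0.025675)^8 = 1.224837
FV = $21,300.00 * 1.224837 = $26,089.02

$26,089.02


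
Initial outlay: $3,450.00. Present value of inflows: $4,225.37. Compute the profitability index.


Formula: PI = PV(cash flows) / initial investment
Substituting: PI = $4,225.37 / $3,450.00
PI = 1.2247

1.2247


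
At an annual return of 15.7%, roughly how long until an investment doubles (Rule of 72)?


Formula: Years ≈ 72 / r
Substituting: Years ≈ 72 / 15.7
Years ≈ 4.6

4.6 years


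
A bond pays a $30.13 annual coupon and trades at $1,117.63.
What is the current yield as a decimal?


Formula: Current yield = annual coupon / price
Substituting: CY = $30.13 / $1,117.63
CY = 0.026959

0.026959


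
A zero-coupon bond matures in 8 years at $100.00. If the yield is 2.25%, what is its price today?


Formula: Price = FV / (1 + r)^n
Substituting: Price = $100.00 / (1 + 0.0225)^8
Discount factor: (1.0225)^8 = 1.194831
Price = $100.00 / 1.194831 = $83.69

$83.69


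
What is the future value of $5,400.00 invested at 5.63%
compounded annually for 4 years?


Formula: FV = P * (1 + r)^n
Substituting: FV = $5,400.00 * (1 + 0.0563)^4
Growth factor: (1.0563)^4 = 1.244942
FV = $5,400.00 * 1.244942 = $6,722.69

$6,722.69


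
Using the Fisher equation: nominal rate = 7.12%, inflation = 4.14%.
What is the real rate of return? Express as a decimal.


Formula: (1 + r_real) = (1 + r_nom) / (1 + inflation)
Substituting: (1 + r_real) = 1.0712 / 1.0414
(1 + r_real) = 1.028615
r_real = 1.028615 - 1 = 0.028615

0.028615


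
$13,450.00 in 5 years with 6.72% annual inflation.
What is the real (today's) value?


Formula: Real value = nominal / (1 + inflation)^years
Price level: (1 + 0.0672)^5 = 1.384296
Real value = $13,450.00 / 1.384296 = $9,716.13

$9,716.13


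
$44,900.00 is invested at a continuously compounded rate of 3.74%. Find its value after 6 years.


Formula: FV = P * e^(r*t)
Exponent: r*t = 0.0374 * 6 = 0.2244
e^(0.2244) = 1.251572
FV = $44,900.00 * 1.251572 = $56,195.56

$56,195.56


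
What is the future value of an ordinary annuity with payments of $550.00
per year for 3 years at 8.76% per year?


Formula: FV = PMT * ((1+r)^n - 1) / r
Growth factor: (1 + 0.0876)^3 = 1.286494
Numerator: 1.286494 - 1 = 0.286494
FV = $550.00 * 0.286494 / 0.0876 = $1,798.76

$1,798.76


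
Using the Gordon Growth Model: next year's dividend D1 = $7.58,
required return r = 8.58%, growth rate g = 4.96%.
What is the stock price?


Formula: P = D1 / (r - g)
Spread: r - g = 0.0858 - 0.0496 = 0.0362
Substituting: P = $7.58 / 0.0362
P = $209.39

$209.39


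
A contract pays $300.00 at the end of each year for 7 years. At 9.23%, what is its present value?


Formula: PV = PMT * (1 - (1+r)^(-n)) / r
Discount factor: (1 + 0.0923)^(-7) = 0.539022
Bracket: 1 - 0.539022 = 0.460978
PV = $300.00 * 0.460978 / 0.0923 = $1,498.30

$1,498.30


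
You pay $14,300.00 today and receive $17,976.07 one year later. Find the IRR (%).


Formula: IRR = C1/C0 - 1
Substituting: IRR = $17,976.07 / $14,300.00 - 1
Ratio: 1.257068 - 1 = 0.257068
IRR = 25.7068%

25.7068%


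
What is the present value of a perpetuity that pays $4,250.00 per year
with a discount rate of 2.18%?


Formula: PV = C / r
Substituting: PV = $4,250.00 / 0.0218
PV = $194,954.13

$194,954.13


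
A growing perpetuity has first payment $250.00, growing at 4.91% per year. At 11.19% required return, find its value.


Formula: PV = C / (r - g)
Spread: r - g = 0.1119 - 0.0491 = 0.0628
Substituting: PV = $250.00 / 0.0628
PV = $3,980.89

$3,980.89


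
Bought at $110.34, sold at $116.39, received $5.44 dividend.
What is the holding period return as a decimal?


Formula: HPR = (P1 - P0 + D) / P0
Gain: $116.39 - $110.34 + $5.44 = $11.49
HPR = $11.49 / $110.34 = 0.1041

0.1041


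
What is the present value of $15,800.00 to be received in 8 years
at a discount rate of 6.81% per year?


Formula: PV = FV / (1 + r)^n
Substituting: PV = $15,800.00 / (1 + 0.0681)^8
Discount factor: (1.0681)^8 = 1.693929
PV = $15,800.00 / 1.693929 = $9,327.43

$9,327.43


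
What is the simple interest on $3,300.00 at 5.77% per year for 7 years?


Formula: I = P * r * t
Substituting: I = $3,300.00 * 0.0577 * 7
Step: I = $3,300.00 * 0.4039
I = $1,332.87

$1,332.87


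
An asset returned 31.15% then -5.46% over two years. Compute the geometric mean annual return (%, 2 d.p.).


Formula: Geometric mean = ((1+r1)*(1+r2))^(1/2) - 1
Product: (1 + 0.3115) * (1 + -0.0546) = 1.3115 * 0.9454 = 1.239892
Square root: 1.239892^0.5 = 1.113504
Geometric mean = 1.113504 - 1 = 0.113504
As percentage: 11.35%

11.35%


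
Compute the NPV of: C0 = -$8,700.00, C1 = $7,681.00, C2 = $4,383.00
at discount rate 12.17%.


Formula: NPV = C0 + C1/(1+r) + C2/(1+r)^2
Discount C1: $7,681.00 / (1 + 0.1217) = $6,847.64
Discount C2: $4,383.00 / (1 + 0.1217)^2 = $3,483.52
NPV = -$8,700.00 + $6,847.64 + $3,483.52 = $1,631.16

$1,631.16


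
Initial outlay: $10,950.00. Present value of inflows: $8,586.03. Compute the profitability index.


Formula: PI = PV(cash flows) / initial investment
Substituting: PI = $8,586.03 / $10,950.00
PI = 0.7841

0.7841


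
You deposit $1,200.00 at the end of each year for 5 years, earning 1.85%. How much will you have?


Formula: FV = PMT * ((1+r)^n - 1) / r
Growth factor: (1 + 0.0185)^5 = 1.095986
Numerator: 1.095986 - 1 = 0.095986
FV = $1,200.00 * 0.095986 / 0.0185 = $6,226.15

$6,226.15


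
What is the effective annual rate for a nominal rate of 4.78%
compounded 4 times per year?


Formula: EAR = (1 + r/m)^m - 1
Period rate: r/m = 0.0478 / 4 = 0.01195
Compounding: (1 + 0.01195)^4 = 1.048664
EAR = 1.048664 - 1 = 0.048664

0.048664


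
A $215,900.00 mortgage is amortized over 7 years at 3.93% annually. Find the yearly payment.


Formula: PMT = PV * r / (1 - (1+r)^(-n))
Denominator: 1 - (1 + 0.0393)^(-7) = 0.236492
Numerator: $215,900.00 * 0.0393 = 8484.87
PMT = 8484.87 / 0.236492 = $35,878.02

$35,878.02


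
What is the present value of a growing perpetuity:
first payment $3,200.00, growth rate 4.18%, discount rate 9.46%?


Formula: PV = C / (r - g)
Spread: r - g = 0.0946 - 0.0418 = 0.0528
Substituting: PV = $3,200.00 / 0.0528
PV = $60,606.06

$60,606.06


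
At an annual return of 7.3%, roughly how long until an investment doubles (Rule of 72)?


Formula: Years ≈ 72 / r
Substituting: Years ≈ 72 / 7.3
Years ≈ 9.9

9.9 years


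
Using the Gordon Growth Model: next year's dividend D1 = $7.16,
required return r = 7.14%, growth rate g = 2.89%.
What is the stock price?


Formula: P = D1 / (r - g)
Spread: r - g = 0.0714 - 0.0289 = 0.0425
Substituting: P = $7.16 / 0.0425
P = $168.47

$168.47


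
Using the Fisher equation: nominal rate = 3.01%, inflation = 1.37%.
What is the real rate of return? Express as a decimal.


Formula: (1 + r_real) = (1 + r_nom) / (1 + inflation)
Substituting: (1 + r_real) = 1.0301 / 1.0137
(1 + r_real) = 1.016178
r_real = 1.016178 - 1 = 0.016178

0.016178


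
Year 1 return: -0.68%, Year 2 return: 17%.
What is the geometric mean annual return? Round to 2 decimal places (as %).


Formula: Geometric mean = ((1+r1)*(1+r2))^(1/2) - 1
Product: (1 + -0.0068) * (1 + 0.17) = 0.9932 * 1.17 = 1.162044
Square root: 1.162044^0.5 = 1.077981
Geometric mean = 1.077981 - 1 = 0.077981
As percentage: 7.80%

7.80%


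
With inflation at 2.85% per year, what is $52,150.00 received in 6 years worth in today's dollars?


Formula: Real value = nominal / (1 + inflation)^years
Price level: (1 + 0.0285)^6 = 1.183657
Real value = $52,150.00 / 1.183657 = $44,058.38

$44,058.38


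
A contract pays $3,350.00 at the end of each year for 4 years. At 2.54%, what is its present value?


Formula: PV = PMT * (1 - (1+r)^(-n)) / r
Discount factor: (1 + 0.0254)^(-4) = 0.904538
Bracket: 1 - 0.904538 = 0.095462
PV = $3,350.00 * 0.095462 / 0.0254 = $12,590.48

$12,590.48


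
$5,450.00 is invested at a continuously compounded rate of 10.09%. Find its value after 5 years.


Formula: FV = P * e^(r*t)
Exponent: r*t = 0.1009 * 5 = 0.5045
e^(0.5045) = 1.656157
FV = $5,450.00 * 1.656157 = $9,026.06

$9,026.06


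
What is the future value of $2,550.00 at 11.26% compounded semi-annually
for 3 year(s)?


Formula: FV = P * (1 + r/m)^(m*t)
Period rate: r/m = 0.1126 / 2 = 0.0563
Total periods: m*t = 2 * 3 = 6
Growth factor: (1 + 0.0563)^6 = 1.389069
FV = $2,550.00 * 1.389069 = $3,542.12

$3,542.12


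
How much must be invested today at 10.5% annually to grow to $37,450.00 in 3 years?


Formula: PV = FV / (1 + r)^n
Substituting: PV = $37,450.00 / (1 + 0.105)^3
Discount factor: (1.105)^3 = 1.349233
PV = $37,450.00 / 1.349233 = $27,756.52

$27,756.52


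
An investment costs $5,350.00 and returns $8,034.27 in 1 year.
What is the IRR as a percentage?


Formula: IRR = C1/C0 - 1
Substituting: IRR = $8,034.27 / $5,350.00 - 1
Ratio: 1.501733 - 1 = 0.501733
IRR = 50.1733%

50.1733%


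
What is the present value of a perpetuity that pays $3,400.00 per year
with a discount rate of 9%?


Formula: PV = C / r
Substituting: PV = $3,400.00 / 0.09
PV = $37,777.78

$37,777.78


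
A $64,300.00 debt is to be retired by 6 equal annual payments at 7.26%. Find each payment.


Formula: PMT = PV * r / (1 - (1+r)^(-n))
Denominator: 1 - (1 + 0.0726)^(-6) = 0.343291
Numerator: $64,300.00 * 0.0726 = 4668.18
PMT = 4668.18 / 0.343291 = $13,598.33

$13,598.33


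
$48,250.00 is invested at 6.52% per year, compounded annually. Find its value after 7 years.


Formula: FV = P * (1 + r)^n
Substituting: FV = $48,250.00 * (1 + 0.0652)^7
Growth factor: (1.0652)^7 = 1.55603
FV = $48,250.00 * 1.55603 = $75,078.47

$75,078.47


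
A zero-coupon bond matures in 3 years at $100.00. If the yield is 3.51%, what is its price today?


Formula: Price = FV / (1 + r)^n
Substituting: Price = $100.00 / (1 + 0.0351)^3
Discount factor: (1.0351)^3 = 1.109039
Price = $100.00 / 1.109039 = $90.17

$90.17


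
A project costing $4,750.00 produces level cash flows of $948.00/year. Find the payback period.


Formula: Payback = investment / annual cash flow
Substituting: Payback = $4,750.00 / $948.00
Payback = 5.0105 years

5.0105 years


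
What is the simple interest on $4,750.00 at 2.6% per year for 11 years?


Formula: I = P * r * t
Substituting: I = $4,750.00 * 0.026 * 11
Step: I = $4,750.00 * 0.286
I = $1,358.50

$1,358.50


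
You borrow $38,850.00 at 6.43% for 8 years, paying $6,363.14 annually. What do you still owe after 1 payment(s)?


Formula: Balance = PV*(1+r)^k - PMT*((1+r)^k - 1)/r
Growth: (1 + 0.0643)^1 = 1.0643
Accumulated factor: ((1+r)^k - 1)/r = 1.0
Balance = $38,850.00 * 1.0643 - $6,363.14 * 1.0
Balance = $34,984.92

$34,984.92


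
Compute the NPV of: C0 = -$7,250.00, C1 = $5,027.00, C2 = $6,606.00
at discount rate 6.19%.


Formula: NPV = C0 + C1/(1+r) + C2/(1+r)^2
Discount C1: $5,027.00 / (1 + 0.0619) = $4,733.97
Discount C2: $6,606.00 / (1 + 0.0619)^2 = $5,858.30
NPV = -$7,250.00 + $4,733.97 + $5,858.30 = $3,342.26

$3,342.26


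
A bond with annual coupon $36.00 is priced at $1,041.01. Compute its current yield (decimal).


Formula: Current yield = annual coupon / price
Substituting: CY = $36.00 / $1,041.01
CY = 0.034582

0.034582


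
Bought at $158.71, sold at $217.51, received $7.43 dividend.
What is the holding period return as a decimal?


Formula: HPR = (P1 - P0 + D) / P0
Gain: $217.51 - $158.71 + $7.43 = $66.23
HPR = $66.23 / $158.71 = 0.4173

0.4173


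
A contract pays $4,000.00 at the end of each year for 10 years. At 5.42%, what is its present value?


Formula: PV = PMT * (1 - (1+r)^(-n)) / r
Discount factor: (1 + 0.0542)^(-10) = 0.589888
Bracket: 1 - 0.589888 = 0.410112
PV = $4,000.00 * 0.410112 / 0.0542 = $30,266.54

$30,266.54


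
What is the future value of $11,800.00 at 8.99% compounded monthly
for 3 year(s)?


Formula: FV = P * (1 + r/m)^(m*t)
Period rate: r/m = 0.0899 / 12 = 0.007492
Total periods: m*t = 12 * 3 = 36
Growth factor: (1 + 0.007492)^36 = 1.308256
FV = $11,800.00 * 1.308256 = $15,437.42

$15,437.42


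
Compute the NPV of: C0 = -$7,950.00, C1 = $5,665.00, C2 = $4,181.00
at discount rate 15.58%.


Formula: NPV = C0 + C1/(1+r) + C2/(1+r)^2
Discount C1: $5,665.00 / (1 + 0.1558) = $4,901.37
Discount C2: $4,181.00 / (1 + 0.1558)^2 = $3,129.79
NPV = -$7,950.00 + $4,901.37 + $3,129.79 = $81.15

$81.15


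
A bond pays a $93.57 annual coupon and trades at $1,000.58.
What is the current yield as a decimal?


Formula: Current yield = annual coupon / price
Substituting: CY = $93.57 / $1,000.58
CY = 0.093516

0.093516


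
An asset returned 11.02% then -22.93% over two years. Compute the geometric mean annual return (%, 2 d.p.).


Formula: Geometric mean = ((1+r1)*(1+r2))^(1/2) - 1
Product: (1 + 0.1102) * (1 + -0.2293) = 1.1102 * 0.7707 = 0.855631
Square root: 0.855631^0.5 = 0.925003
Geometric mean = 0.925003 - 1 = -0.074997
As percentage: -7.50%

-7.50%


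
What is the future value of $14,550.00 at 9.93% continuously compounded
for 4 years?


Formula: FV = P * e^(r*t)
Exponent: r*t = 0.0993 * 4 = 0.3972
e^(0.3972) = 1.487653
FV = $14,550.00 * 1.487653 = $21,645.36

$21,645.36


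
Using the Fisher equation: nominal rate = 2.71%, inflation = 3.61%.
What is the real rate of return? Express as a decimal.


Formula: (1 + r_real) = (1 + r_nom) / (1 + inflation)
Substituting: (1 + r_real) = 1.0271 / 1.0361
(1 + r_real) = 0.991314
r_real = 0.991314 - 1 = -0.008686

-0.008686


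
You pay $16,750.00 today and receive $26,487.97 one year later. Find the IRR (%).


Formula: IRR = C1/C0 - 1
Substituting: IRR = $26,487.97 / $16,750.00 - 1
Ratio: 1.581371 - 1 = 0.581371
IRR = 58.1371%

58.1371%


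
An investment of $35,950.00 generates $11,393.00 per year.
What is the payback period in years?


Formula: Payback = investment / annual cash flow
Substituting: Payback = $35,950.00 / $11,393.00
Payback = 3.1554 years

3.1554 years


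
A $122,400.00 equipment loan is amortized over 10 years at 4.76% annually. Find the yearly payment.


Formula: PMT = PV * r / (1 - (1+r)^(-n))
Denominator: 1 - (1 + 0.0476)^(-10) = 0.371876
Numerator: $122,400.00 * 0.0476 = 5826.24
PMT = 5826.24 / 0.371876 = $15,667.14

$15,667.14


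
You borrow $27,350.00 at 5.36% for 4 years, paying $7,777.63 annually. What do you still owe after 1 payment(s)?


Formula: Balance = PV*(1+r)^k - PMT*((1+r)^k - 1)/r
Growth: (1 + 0.0536)^1 = 1.0536
Accumulated factor: ((1+r)^k - 1)/r = 1.0
Balance = $27,350.00 * 1.0536 - $7,777.63 * 1.0
Balance = $21,038.33

$21,038.33


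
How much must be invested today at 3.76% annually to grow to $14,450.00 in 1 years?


Formula: PV = FV / (1 + r)^n
Substituting: PV = $14,450.00 / (1 + 0.0376)^1
Discount factor: (1.0376)^1 = 1.0376
PV = $14,450.00 / 1.0376 = $13,926.37

$13,926.37


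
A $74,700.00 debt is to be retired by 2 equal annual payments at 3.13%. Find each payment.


Formula: PMT = PV * r / (1 - (1+r)^(-n))
Denominator: 1 - (1 + 0.0313)^(-2) = 0.059779
Numerator: $74,700.00 * 0.0313 = 2338.11
PMT = 2338.11 / 0.059779 = $39,112.59

$39,112.59


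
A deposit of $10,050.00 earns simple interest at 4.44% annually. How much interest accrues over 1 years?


Formula: I = P * r * t
Substituting: I = $10,050.00 * 0.0444 * 1
Step: I = $10,050.00 * 0.0444
I = $446.22

$446.22


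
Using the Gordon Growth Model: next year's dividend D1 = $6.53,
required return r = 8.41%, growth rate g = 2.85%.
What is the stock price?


Formula: P = D1 / (r - g)
Spread: r - g = 0.0841 - 0.0285 = 0.0556
Substituting: P = $6.53 / 0.0556
P = $117.45

$117.45


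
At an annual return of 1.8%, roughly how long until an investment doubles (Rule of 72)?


Formula: Years ≈ 72 / r
Substituting: Years ≈ 72 / 1.8
Years ≈ 40.0

40.0 years


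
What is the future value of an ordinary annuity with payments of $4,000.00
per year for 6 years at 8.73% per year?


Formula: FV = PMT * ((1+r)^n - 1) / r
Growth factor: (1 + 0.0873)^6 = 1.652328
Numerator: 1.652328 - 1 = 0.652328
FV = $4,000.00 * 0.652328 / 0.0873 = $29,889.04

$29,889.04


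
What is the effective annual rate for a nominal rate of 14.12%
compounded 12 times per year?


Formula: EAR = (1 + r/m)^m - 1
Period rate: r/m = 0.1412 / 12 = 0.011767
Compounding: (1 + 0.011767)^12 = 1.150706
EAR = 1.150706 - 1 = 0.150706

0.150706


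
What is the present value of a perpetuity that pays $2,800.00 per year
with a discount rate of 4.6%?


Formula: PV = C / r
Substituting: PV = $2,800.00 / 0.046
PV = $60,869.57

$60,869.57


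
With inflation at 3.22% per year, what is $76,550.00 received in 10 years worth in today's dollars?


Formula: Real value = nominal / (1 + inflation)^years
Price level: (1 + 0.0322)^10 = 1.372899
Real value = $76,550.00 / 1.372899 = $55,757.93

$55,757.93


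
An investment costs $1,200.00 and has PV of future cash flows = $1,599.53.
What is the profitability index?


Formula: PI = PV(cash flows) / initial investment
Substituting: PI = $1,599.53 / $1,200.00
PI = 1.3329

1.3329


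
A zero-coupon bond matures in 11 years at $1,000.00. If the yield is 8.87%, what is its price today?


Formula: Price = FV / (1 + r)^n
Substituting: Price = $1,000.00 / (1 + 0.0887)^11
Discount factor: (1.0887)^11 = 2.546774
Price = $1,000.00 / 2.546774 = $392.65

$392.65


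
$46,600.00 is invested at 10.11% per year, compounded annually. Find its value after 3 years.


Formula: FV = P * (1 + r)^n
Substituting: FV = $46,600.00 * (1 + 0.1011)^3
Growth factor: (1.1011)^3 = 1.334997
FV = $46,600.00 * 1.334997 = $62,210.86

$62,210.86


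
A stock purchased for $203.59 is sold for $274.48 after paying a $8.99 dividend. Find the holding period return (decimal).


Formula: HPR = (P1 - P0 + D) / P0
Gain: $274.48 - $203.59 + $8.99 = $79.88
HPR = $79.88 / $203.59 = 0.3924

0.3924


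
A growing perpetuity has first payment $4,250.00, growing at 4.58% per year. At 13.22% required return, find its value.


Formula: PV = C / (r - g)
Spread: r - g = 0.1322 - 0.0458 = 0.0864
Substituting: PV = $4,250.00 / 0.0864
PV = $49,189.81

$49,189.81


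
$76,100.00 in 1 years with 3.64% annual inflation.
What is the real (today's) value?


Formula: Real value = nominal / (1 + inflation)^years
Price level: (1 + 0.0364)^1 = 1.0364
Real value = $76,100.00 / 1.0364 = $73,427.25

$73,427.25


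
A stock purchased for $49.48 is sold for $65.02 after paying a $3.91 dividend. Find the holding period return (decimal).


Formula: HPR = (P1 - P0 + D) / P0
Gain: $65.02 - $49.48 + $3.91 = $19.45
HPR = $19.45 / $49.48 = 0.3931

0.3931


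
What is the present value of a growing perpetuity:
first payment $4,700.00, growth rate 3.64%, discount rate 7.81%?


Formula: PV = C / (r - g)
Spread: r - g = 0.0781 - 0.0364 = 0.0417
Substituting: PV = $4,700.00 / 0.0417
PV = $112,709.83

$112,709.83


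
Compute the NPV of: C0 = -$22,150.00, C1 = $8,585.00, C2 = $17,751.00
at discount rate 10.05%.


Formula: NPV = C0 + C1/(1+r) + C2/(1+r)^2
Discount C1: $8,585.00 / (1 + 0.1005) = $7,801.00
Discount C2: $17,751.00 / (1 + 0.1005)^2 = $14,656.92
NPV = -$22,150.00 + $7,801.00 + $14,656.92 = $307.92

$307.92


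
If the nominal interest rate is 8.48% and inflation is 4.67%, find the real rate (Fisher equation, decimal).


Formula: (1 + r_real) = (1 + r_nom) / (1 + inflation)
Substituting: (1 + r_real) = 1.0848 / 1.0467
(1 + r_real) = 1.0364
r_real = 1.0364 - 1 = 0.0364

0.0364


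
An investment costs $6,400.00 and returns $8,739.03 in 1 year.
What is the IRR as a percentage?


Formula: IRR = C1/C0 - 1
Substituting: IRR = $8,739.03 / $6,400.00 - 1
Ratio: 1.365473 - 1 = 0.365473
IRR = 36.5473%

36.5473%
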